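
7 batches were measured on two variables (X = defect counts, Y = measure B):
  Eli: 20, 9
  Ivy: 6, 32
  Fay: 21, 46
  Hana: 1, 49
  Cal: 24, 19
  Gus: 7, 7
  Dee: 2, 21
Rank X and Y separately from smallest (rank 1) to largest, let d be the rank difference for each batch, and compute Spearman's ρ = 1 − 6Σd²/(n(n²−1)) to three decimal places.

-0.393

Ranks of variable 1: 5, 3, 6, 1, 7, 4, 2
Ranks of variable 2: 2, 5, 6, 7, 3, 1, 4
d = r₁ − r₂: 3, -2, 0, -6, 4, 3, -2
d²: 9, 4, 0, 36, 16, 9, 4; Σd² = 78
ρ = 1 − 6·78/(7·48) = 1 − 468/336 = -0.393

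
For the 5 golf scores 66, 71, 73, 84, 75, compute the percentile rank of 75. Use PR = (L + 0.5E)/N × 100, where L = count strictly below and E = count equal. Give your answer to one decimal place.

N = 5.
Strictly below 75: 3. Equal to 75: 1.
PR = (3 + 0.5·1)/5 × 100 = 70.0

70.0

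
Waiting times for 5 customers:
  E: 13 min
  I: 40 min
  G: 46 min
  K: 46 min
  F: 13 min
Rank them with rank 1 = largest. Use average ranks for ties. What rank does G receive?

Sorted (descending): 46, 46, 40, 13, 13
The 2 values of 46 occupy positions 1–2 → average rank (1+2)/2 = 1.5.
The 2 values of 13 occupy positions 4–5 → average rank (4+5)/2 = 4.5.
G has value 46 min → rank 1.5.

1.5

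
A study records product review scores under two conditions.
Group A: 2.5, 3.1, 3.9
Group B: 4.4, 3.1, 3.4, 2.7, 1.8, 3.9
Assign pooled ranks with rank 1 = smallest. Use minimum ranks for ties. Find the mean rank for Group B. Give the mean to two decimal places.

5.00

Sorted (ascending): 1.8, 2.5, 2.7, 3.1, 3.1, 3.4, 3.9, 3.9, 4.4
The 2 values of 3.1 occupy positions 4–5 → each gets rank 4.
The 2 values of 3.9 occupy positions 7–8 → each gets rank 7.
Group B values → pooled ranks: 4.4→9, 3.1→4, 3.4→6, 2.7→3, 1.8→1, 3.9→7
Mean rank = (9 + 4 + 6 + 3 + 1 + 7) / 6 = 5.00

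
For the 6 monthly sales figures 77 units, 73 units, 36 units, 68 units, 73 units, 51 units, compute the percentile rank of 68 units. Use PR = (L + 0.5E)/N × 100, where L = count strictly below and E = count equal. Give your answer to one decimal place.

41.7

N = 6.
Strictly below 68: 2. Equal to 68: 1.
PR = (2 + 0.5·1)/6 × 100 = 41.7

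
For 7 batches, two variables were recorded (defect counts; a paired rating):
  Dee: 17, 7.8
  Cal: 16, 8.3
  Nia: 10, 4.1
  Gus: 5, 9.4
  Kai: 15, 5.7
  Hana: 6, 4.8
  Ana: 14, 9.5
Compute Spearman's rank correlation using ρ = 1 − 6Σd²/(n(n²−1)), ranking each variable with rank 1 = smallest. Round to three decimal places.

0.071

Ranks of variable 1: 7, 6, 3, 1, 5, 2, 4
Ranks of variable 2: 4, 5, 1, 6, 3, 2, 7
d = r₁ − r₂: 3, 1, 2, -5, 2, 0, -3
d²: 9, 1, 4, 25, 4, 0, 9; Σd² = 52
ρ = 1 − 6·52/(7·48) = 1 − 312/336 = 0.071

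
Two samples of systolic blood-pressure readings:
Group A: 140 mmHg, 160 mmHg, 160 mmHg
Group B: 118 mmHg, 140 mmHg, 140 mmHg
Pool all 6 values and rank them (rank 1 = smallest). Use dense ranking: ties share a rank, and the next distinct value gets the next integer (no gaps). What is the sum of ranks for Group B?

5

Sorted (ascending): 118, 140, 140, 140, 160, 160
The 3 values of 140 share dense rank 2.
The 2 values of 160 share dense rank 3.
Remaining distinct values take the next consecutive integers.
Group B values → pooled ranks: 118→1, 140→2, 140→2
Rank sum = 1 + 2 + 2 = 5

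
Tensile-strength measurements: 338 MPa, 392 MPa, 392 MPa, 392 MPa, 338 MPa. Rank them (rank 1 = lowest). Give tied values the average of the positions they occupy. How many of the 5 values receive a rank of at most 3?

2

Sorted (ascending): 338, 338, 392, 392, 392
The 2 values of 338 occupy positions 1–2 → average rank (1+2)/2 = 1.5.
The 3 values of 392 occupy positions 3–5 → average rank 4.
Ranks ≤ 3: {1.5, 1.5} → 2 values.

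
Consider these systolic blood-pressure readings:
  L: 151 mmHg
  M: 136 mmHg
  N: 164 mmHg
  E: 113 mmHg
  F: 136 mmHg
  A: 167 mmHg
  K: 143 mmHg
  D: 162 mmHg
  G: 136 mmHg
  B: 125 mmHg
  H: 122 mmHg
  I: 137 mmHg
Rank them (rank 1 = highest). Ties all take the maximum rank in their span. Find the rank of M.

Sorted (descending): 167, 164, 162, 151, 143, 137, 136, 136, 136, 125, 122, 113
The 3 values of 136 occupy positions 7–9 → each gets rank 9.
M has value 136 mmHg → rank 9.

9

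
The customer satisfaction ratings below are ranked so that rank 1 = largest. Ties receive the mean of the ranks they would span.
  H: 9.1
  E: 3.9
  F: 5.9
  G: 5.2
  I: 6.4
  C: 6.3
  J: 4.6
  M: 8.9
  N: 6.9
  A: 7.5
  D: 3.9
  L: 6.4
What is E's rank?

Sorted (descending): 9.1, 8.9, 7.5, 6.9, 6.4, 6.4, 6.3, 5.9, 5.2, 4.6, 3.9, 3.9
The 2 values of 6.4 occupy positions 5–6 → average rank (5+6)/2 = 5.5.
The 2 values of 3.9 occupy positions 11–12 → average rank (11+12)/2 = 11.5.
E has value 3.9 → rank 11.5.

11.5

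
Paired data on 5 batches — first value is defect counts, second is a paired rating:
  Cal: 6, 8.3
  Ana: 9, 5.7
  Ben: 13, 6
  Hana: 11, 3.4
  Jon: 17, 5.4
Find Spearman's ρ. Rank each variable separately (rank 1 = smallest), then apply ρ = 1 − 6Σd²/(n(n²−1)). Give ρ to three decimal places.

-0.500

Ranks of variable 1: 1, 2, 4, 3, 5
Ranks of variable 2: 5, 3, 4, 1, 2
d = r₁ − r₂: -4, -1, 0, 2, 3
d²: 16, 1, 0, 4, 9; Σd² = 30
ρ = 1 − 6·30/(5·24) = 1 − 180/120 = -0.500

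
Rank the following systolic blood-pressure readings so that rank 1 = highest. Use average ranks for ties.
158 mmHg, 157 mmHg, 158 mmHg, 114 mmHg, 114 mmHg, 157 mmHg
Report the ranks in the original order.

Sorted (descending): 158, 158, 157, 157, 114, 114
The 2 values of 158 occupy positions 1–2 → average rank (1+2)/2 = 1.5.
The 2 values of 157 occupy positions 3–4 → average rank (3+4)/2 = 3.5.
The 2 values of 114 occupy positions 5–6 → average rank (5+6)/2 = 5.5.

1.5, 3.5, 1.5, 5.5, 5.5, 3.5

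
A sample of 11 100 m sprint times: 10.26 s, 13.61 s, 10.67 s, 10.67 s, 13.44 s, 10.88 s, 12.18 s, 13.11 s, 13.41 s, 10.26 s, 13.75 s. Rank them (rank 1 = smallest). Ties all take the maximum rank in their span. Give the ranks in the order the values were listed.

2, 10, 4, 4, 9, 5, 6, 7, 8, 2, 11

Sorted (ascending): 10.26, 10.26, 10.67, 10.67, 10.88, 12.18, 13.11, 13.41, 13.44, 13.61, 13.75
The 2 values of 10.26 occupy positions 1–2 → each gets rank 2.
The 2 values of 10.67 occupy positions 3–4 → each gets rank 4.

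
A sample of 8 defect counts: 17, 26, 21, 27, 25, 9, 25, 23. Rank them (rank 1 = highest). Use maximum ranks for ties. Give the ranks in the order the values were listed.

7, 2, 6, 1, 4, 8, 4, 5

Sorted (descending): 27, 26, 25, 25, 23, 21, 17, 9
The 2 values of 25 occupy positions 3–4 → each gets rank 4.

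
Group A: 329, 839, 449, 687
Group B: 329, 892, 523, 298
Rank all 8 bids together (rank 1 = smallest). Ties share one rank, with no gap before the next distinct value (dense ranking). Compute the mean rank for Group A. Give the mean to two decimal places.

Sorted (ascending): 298, 329, 329, 449, 523, 687, 839, 892
The 2 values of 329 share dense rank 2.
Remaining distinct values take the next consecutive integers.
Group A values → pooled ranks: 329→2, 839→6, 449→3, 687→5
Mean rank = (2 + 6 + 3 + 5) / 4 = 4.00

4.00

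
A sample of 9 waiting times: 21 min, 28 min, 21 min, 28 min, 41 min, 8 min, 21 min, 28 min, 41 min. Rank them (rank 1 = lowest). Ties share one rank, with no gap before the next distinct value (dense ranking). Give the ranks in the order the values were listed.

2, 3, 2, 3, 4, 1, 2, 3, 4

Sorted (ascending): 8, 21, 21, 21, 28, 28, 28, 41, 41
The 3 values of 21 share dense rank 2.
The 3 values of 28 share dense rank 3.
The 2 values of 41 share dense rank 4.
Remaining distinct values take the next consecutive integers.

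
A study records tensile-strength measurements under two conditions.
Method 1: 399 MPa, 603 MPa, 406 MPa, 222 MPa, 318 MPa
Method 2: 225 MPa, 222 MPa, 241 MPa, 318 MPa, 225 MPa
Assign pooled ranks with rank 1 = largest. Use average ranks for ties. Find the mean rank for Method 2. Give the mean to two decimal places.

7.00

Sorted (descending): 603, 406, 399, 318, 318, 241, 225, 225, 222, 222
The 2 values of 318 occupy positions 4–5 → average rank (4+5)/2 = 4.5.
The 2 values of 225 occupy positions 7–8 → average rank (7+8)/2 = 7.5.
The 2 values of 222 occupy positions 9–10 → average rank (9+10)/2 = 9.5.
Method 2 values → pooled ranks: 225→7.5, 222→9.5, 241→6, 318→4.5, 225→7.5
Mean rank = (7.5 + 9.5 + 6 + 4.5 + 7.5) / 5 = 7.00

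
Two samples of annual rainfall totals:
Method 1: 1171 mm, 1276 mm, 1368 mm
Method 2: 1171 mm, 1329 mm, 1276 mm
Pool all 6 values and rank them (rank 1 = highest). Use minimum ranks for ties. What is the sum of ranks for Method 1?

9

Sorted (descending): 1368, 1329, 1276, 1276, 1171, 1171
The 2 values of 1276 occupy positions 3–4 → each gets rank 3.
The 2 values of 1171 occupy positions 5–6 → each gets rank 5.
Method 1 values → pooled ranks: 1171→5, 1276→3, 1368→1
Rank sum = 5 + 3 + 1 = 9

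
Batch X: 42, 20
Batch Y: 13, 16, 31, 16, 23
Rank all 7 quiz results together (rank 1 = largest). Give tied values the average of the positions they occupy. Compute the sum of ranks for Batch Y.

23

Sorted (descending): 42, 31, 23, 20, 16, 16, 13
The 2 values of 16 occupy positions 5–6 → average rank (5+6)/2 = 5.5.
Batch Y values → pooled ranks: 13→7, 16→5.5, 31→2, 16→5.5, 23→3
Rank sum = 7 + 5.5 + 2 + 5.5 + 3 = 23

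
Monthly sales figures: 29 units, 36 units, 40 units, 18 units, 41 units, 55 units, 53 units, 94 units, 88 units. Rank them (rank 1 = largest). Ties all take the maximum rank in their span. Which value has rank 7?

36

Sorted (descending): 94, 88, 55, 53, 41, 40, 36, 29, 18
No ties — each value takes its position as its rank.
Rank 7 → value 36.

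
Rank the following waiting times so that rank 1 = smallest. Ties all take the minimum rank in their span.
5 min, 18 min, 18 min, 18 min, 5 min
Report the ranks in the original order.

Sorted (ascending): 5, 5, 18, 18, 18
The 2 values of 5 occupy positions 1–2 → each gets rank 1.
The 3 values of 18 occupy positions 3–5 → each gets rank 3.

1, 3, 3, 3, 1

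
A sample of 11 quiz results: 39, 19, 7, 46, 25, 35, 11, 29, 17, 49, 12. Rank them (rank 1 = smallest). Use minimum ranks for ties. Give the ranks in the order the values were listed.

9, 5, 1, 10, 6, 8, 2, 7, 4, 11, 3

Sorted (ascending): 7, 11, 12, 17, 19, 25, 29, 35, 39, 46, 49
No ties — each value takes its position as its rank.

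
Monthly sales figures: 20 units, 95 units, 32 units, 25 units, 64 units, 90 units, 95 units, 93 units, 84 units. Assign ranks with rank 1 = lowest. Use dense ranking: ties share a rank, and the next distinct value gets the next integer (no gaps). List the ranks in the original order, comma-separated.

Sorted (ascending): 20, 25, 32, 64, 84, 90, 93, 95, 95
The 2 values of 95 share dense rank 8.
Remaining distinct values take the next consecutive integers.

1, 8, 3, 2, 4, 6, 8, 7, 5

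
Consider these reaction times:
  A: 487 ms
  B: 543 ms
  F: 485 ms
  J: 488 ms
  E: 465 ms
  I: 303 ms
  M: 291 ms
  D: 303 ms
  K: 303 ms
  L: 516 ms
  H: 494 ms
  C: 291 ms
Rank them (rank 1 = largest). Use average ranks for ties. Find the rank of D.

Sorted (descending): 543, 516, 494, 488, 487, 485, 465, 303, 303, 303, 291, 291
The 3 values of 303 occupy positions 8–10 → average rank 9.
The 2 values of 291 occupy positions 11–12 → average rank (11+12)/2 = 11.5.
D has value 303 ms → rank 9.

9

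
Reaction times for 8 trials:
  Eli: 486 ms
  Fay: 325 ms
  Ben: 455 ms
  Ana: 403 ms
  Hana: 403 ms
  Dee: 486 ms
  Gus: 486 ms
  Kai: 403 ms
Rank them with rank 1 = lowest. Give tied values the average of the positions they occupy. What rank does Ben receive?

5

Sorted (ascending): 325, 403, 403, 403, 455, 486, 486, 486
The 3 values of 403 occupy positions 2–4 → average rank 3.
The 3 values of 486 occupy positions 6–8 → average rank 7.
Ben has value 455 ms → rank 5.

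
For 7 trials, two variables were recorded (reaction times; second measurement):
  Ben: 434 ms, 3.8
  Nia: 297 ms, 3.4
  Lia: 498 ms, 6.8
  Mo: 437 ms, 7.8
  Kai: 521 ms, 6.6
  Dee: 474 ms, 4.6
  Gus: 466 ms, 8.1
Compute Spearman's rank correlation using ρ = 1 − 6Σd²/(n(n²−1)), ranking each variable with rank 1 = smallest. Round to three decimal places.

Ranks of variable 1: 2, 1, 6, 3, 7, 5, 4
Ranks of variable 2: 2, 1, 5, 6, 4, 3, 7
d = r₁ − r₂: 0, 0, 1, -3, 3, 2, -3
d²: 0, 0, 1, 9, 9, 4, 9; Σd² = 32
ρ = 1 − 6·32/(7·48) = 1 − 192/336 = 0.429

0.429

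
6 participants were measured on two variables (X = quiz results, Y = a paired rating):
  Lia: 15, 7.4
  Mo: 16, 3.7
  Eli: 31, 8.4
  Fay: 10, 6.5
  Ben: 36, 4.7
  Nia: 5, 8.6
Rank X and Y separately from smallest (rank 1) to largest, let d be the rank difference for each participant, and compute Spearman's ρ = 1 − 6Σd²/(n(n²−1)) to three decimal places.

Ranks of variable 1: 3, 4, 5, 2, 6, 1
Ranks of variable 2: 4, 1, 5, 3, 2, 6
d = r₁ − r₂: -1, 3, 0, -1, 4, -5
d²: 1, 9, 0, 1, 16, 25; Σd² = 52
ρ = 1 − 6·52/(6·35) = 1 − 312/210 = -0.486

-0.486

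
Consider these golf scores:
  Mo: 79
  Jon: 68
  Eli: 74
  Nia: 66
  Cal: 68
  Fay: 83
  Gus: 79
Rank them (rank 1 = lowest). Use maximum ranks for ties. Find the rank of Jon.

Sorted (ascending): 66, 68, 68, 74, 79, 79, 83
The 2 values of 68 occupy positions 2–3 → each gets rank 3.
The 2 values of 79 occupy positions 5–6 → each gets rank 6.
Jon has value 68 → rank 3.

3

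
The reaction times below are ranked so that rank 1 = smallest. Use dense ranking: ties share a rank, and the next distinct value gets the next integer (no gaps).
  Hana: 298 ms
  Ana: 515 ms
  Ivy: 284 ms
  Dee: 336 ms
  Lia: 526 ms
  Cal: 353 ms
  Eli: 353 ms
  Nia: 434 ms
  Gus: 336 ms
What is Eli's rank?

Sorted (ascending): 284, 298, 336, 336, 353, 353, 434, 515, 526
The 2 values of 336 share dense rank 3.
The 2 values of 353 share dense rank 4.
Remaining distinct values take the next consecutive integers.
Eli has value 353 ms → rank 4.

4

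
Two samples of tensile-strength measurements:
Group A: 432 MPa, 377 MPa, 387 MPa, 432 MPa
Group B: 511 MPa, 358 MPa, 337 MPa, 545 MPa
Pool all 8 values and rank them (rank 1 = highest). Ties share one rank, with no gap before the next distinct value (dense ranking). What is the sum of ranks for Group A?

Sorted (descending): 545, 511, 432, 432, 387, 377, 358, 337
The 2 values of 432 share dense rank 3.
Remaining distinct values take the next consecutive integers.
Group A values → pooled ranks: 432→3, 377→5, 387→4, 432→3
Rank sum = 3 + 5 + 4 + 3 = 15

15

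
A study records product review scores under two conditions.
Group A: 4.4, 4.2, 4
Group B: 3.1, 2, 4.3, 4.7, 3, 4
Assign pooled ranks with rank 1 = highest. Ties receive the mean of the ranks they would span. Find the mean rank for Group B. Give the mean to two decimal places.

Sorted (descending): 4.7, 4.4, 4.3, 4.2, 4, 4, 3.1, 3, 2
The 2 values of 4 occupy positions 5–6 → average rank (5+6)/2 = 5.5.
Group B values → pooled ranks: 3.1→7, 2→9, 4.3→3, 4.7→1, 3→8, 4→5.5
Mean rank = (7 + 9 + 3 + 1 + 8 + 5.5) / 6 = 5.58

5.58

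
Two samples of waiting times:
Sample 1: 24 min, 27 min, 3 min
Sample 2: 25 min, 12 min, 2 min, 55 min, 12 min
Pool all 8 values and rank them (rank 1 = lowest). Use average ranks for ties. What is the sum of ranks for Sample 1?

14

Sorted (ascending): 2, 3, 12, 12, 24, 25, 27, 55
The 2 values of 12 occupy positions 3–4 → average rank (3+4)/2 = 3.5.
Sample 1 values → pooled ranks: 24→5, 27→7, 3→2
Rank sum = 5 + 7 + 2 = 14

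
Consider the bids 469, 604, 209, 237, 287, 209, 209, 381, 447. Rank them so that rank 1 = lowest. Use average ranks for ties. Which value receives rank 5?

287

Sorted (ascending): 209, 209, 209, 237, 287, 381, 447, 469, 604
The 3 values of 209 occupy positions 1–3 → average rank 2.
Rank 5 → value 287.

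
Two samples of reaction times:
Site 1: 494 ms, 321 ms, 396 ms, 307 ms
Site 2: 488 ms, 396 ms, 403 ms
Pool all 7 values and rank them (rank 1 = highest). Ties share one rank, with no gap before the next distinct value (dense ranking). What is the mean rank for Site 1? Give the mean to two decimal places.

4.00

Sorted (descending): 494, 488, 403, 396, 396, 321, 307
The 2 values of 396 share dense rank 4.
Remaining distinct values take the next consecutive integers.
Site 1 values → pooled ranks: 494→1, 321→5, 396→4, 307→6
Mean rank = (1 + 5 + 4 + 6) / 4 = 4.00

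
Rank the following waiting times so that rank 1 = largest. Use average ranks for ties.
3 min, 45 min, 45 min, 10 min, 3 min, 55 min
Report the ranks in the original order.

5.5, 2.5, 2.5, 4, 5.5, 1

Sorted (descending): 55, 45, 45, 10, 3, 3
The 2 values of 45 occupy positions 2–3 → average rank (2+3)/2 = 2.5.
The 2 values of 3 occupy positions 5–6 → average rank (5+6)/2 = 5.5.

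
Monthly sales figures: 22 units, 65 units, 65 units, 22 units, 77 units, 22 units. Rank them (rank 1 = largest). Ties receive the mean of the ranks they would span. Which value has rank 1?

77

Sorted (descending): 77, 65, 65, 22, 22, 22
The 2 values of 65 occupy positions 2–3 → average rank (2+3)/2 = 2.5.
The 3 values of 22 occupy positions 4–6 → average rank 5.
Rank 1 → value 77.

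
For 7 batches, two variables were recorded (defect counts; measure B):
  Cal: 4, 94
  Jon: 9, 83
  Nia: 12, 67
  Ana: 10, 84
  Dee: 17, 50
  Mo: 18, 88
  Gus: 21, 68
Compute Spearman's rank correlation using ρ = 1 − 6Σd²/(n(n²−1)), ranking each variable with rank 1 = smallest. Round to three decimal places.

-0.429

Ranks of variable 1: 1, 2, 4, 3, 5, 6, 7
Ranks of variable 2: 7, 4, 2, 5, 1, 6, 3
d = r₁ − r₂: -6, -2, 2, -2, 4, 0, 4
d²: 36, 4, 4, 4, 16, 0, 16; Σd² = 80
ρ = 1 − 6·80/(7·48) = 1 − 480/336 = -0.429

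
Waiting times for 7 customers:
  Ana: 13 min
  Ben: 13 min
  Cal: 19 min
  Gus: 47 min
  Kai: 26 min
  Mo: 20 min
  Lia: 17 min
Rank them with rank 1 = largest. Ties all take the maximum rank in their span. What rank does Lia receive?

Sorted (descending): 47, 26, 20, 19, 17, 13, 13
The 2 values of 13 occupy positions 6–7 → each gets rank 7.
Lia has value 17 min → rank 5.

5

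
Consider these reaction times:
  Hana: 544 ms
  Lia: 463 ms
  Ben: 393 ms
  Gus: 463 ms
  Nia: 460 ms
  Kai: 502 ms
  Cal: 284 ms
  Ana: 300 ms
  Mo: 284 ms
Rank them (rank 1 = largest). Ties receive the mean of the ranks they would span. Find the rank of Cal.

8.5

Sorted (descending): 544, 502, 463, 463, 460, 393, 300, 284, 284
The 2 values of 463 occupy positions 3–4 → average rank (3+4)/2 = 3.5.
The 2 values of 284 occupy positions 8–9 → average rank (8+9)/2 = 8.5.
Cal has value 284 ms → rank 8.5.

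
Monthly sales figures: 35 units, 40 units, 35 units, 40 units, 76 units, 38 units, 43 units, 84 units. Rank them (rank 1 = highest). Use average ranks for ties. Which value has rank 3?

Sorted (descending): 84, 76, 43, 40, 40, 38, 35, 35
The 2 values of 40 occupy positions 4–5 → average rank (4+5)/2 = 4.5.
The 2 values of 35 occupy positions 7–8 → average rank (7+8)/2 = 7.5.
Rank 3 → value 43.

43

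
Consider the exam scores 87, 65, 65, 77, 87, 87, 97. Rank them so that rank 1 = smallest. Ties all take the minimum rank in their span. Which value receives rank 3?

Sorted (ascending): 65, 65, 77, 87, 87, 87, 97
The 2 values of 65 occupy positions 1–2 → each gets rank 1.
The 3 values of 87 occupy positions 4–6 → each gets rank 4.
Rank 3 → value 77.

77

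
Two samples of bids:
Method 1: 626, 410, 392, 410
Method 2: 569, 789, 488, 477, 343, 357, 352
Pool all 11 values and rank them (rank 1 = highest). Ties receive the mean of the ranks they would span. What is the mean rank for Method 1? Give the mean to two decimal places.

5.75

Sorted (descending): 789, 626, 569, 488, 477, 410, 410, 392, 357, 352, 343
The 2 values of 410 occupy positions 6–7 → average rank (6+7)/2 = 6.5.
Method 1 values → pooled ranks: 626→2, 410→6.5, 392→8, 410→6.5
Mean rank = (2 + 6.5 + 8 + 6.5) / 4 = 5.75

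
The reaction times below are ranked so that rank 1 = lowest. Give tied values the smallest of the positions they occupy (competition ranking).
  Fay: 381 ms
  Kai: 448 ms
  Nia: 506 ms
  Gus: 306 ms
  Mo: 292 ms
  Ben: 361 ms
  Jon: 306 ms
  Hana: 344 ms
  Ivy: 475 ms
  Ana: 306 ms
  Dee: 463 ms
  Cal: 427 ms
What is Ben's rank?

6

Sorted (ascending): 292, 306, 306, 306, 344, 361, 381, 427, 448, 463, 475, 506
The 3 values of 306 occupy positions 2–4 → each gets rank 2.
Ben has value 361 ms → rank 6.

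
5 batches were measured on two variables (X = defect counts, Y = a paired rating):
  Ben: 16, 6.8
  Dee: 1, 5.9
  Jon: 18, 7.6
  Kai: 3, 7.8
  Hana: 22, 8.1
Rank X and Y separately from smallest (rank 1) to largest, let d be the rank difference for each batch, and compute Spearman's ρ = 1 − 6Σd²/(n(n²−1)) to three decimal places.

Ranks of variable 1: 3, 1, 4, 2, 5
Ranks of variable 2: 2, 1, 3, 4, 5
d = r₁ − r₂: 1, 0, 1, -2, 0
d²: 1, 0, 1, 4, 0; Σd² = 6
ρ = 1 − 6·6/(5·24) = 1 − 36/120 = 0.700

0.700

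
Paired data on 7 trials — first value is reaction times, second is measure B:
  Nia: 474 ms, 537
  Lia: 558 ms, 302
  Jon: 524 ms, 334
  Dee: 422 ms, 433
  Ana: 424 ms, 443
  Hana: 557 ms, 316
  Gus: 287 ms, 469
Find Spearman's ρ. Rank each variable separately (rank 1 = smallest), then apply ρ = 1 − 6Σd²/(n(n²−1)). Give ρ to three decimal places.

-0.750

Ranks of variable 1: 4, 7, 5, 2, 3, 6, 1
Ranks of variable 2: 7, 1, 3, 4, 5, 2, 6
d = r₁ − r₂: -3, 6, 2, -2, -2, 4, -5
d²: 9, 36, 4, 4, 4, 16, 25; Σd² = 98
ρ = 1 − 6·98/(7·48) = 1 − 588/336 = -0.750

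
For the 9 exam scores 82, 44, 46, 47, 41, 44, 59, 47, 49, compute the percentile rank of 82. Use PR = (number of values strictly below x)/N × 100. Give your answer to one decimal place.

88.9

N = 9.
Strictly below 82: 8. Equal to 82: 1.
PR = 8/9 × 100 = 88.9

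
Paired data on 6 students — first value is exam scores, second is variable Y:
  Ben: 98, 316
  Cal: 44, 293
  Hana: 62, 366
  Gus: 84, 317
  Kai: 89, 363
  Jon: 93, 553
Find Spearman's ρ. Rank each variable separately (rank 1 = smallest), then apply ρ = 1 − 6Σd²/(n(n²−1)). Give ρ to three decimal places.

Ranks of variable 1: 6, 1, 2, 3, 4, 5
Ranks of variable 2: 2, 1, 5, 3, 4, 6
d = r₁ − r₂: 4, 0, -3, 0, 0, -1
d²: 16, 0, 9, 0, 0, 1; Σd² = 26
ρ = 1 − 6·26/(6·35) = 1 − 156/210 = 0.257

0.257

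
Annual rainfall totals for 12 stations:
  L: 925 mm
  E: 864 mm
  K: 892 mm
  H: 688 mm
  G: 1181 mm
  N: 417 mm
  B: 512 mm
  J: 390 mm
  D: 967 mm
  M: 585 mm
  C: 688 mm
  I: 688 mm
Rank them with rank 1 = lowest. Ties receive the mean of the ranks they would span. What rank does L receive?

10

Sorted (ascending): 390, 417, 512, 585, 688, 688, 688, 864, 892, 925, 967, 1181
The 3 values of 688 occupy positions 5–7 → average rank 6.
L has value 925 mm → rank 10.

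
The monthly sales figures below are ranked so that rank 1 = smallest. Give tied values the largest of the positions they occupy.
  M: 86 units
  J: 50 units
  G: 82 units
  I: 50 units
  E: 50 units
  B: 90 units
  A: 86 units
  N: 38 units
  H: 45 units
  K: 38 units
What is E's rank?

Sorted (ascending): 38, 38, 45, 50, 50, 50, 82, 86, 86, 90
The 2 values of 38 occupy positions 1–2 → each gets rank 2.
The 3 values of 50 occupy positions 4–6 → each gets rank 6.
The 2 values of 86 occupy positions 8–9 → each gets rank 9.
E has value 50 units → rank 6.

6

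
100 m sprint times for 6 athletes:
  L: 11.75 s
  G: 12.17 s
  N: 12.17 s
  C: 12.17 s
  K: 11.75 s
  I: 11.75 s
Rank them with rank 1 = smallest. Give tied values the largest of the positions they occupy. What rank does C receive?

6

Sorted (ascending): 11.75, 11.75, 11.75, 12.17, 12.17, 12.17
The 3 values of 11.75 occupy positions 1–3 → each gets rank 3.
The 3 values of 12.17 occupy positions 4–6 → each gets rank 6.
C has value 12.17 s → rank 6.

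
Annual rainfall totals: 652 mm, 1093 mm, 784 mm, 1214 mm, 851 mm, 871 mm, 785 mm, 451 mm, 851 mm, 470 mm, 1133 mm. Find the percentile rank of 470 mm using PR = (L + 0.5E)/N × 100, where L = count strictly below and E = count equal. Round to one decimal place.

13.6

N = 11.
Strictly below 470: 1. Equal to 470: 1.
PR = (1 + 0.5·1)/11 × 100 = 13.6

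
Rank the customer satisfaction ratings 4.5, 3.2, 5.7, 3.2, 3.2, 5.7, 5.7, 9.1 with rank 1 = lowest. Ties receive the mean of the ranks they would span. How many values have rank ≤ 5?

Sorted (ascending): 3.2, 3.2, 3.2, 4.5, 5.7, 5.7, 5.7, 9.1
The 3 values of 3.2 occupy positions 1–3 → average rank 2.
The 3 values of 5.7 occupy positions 5–7 → average rank 6.
Ranks ≤ 5: {2, 2, 2, 4} → 4 values.

4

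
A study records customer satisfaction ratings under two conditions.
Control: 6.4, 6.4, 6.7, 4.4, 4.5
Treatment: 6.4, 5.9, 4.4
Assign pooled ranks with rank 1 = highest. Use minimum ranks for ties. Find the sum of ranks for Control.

18

Sorted (descending): 6.7, 6.4, 6.4, 6.4, 5.9, 4.5, 4.4, 4.4
The 3 values of 6.4 occupy positions 2–4 → each gets rank 2.
The 2 values of 4.4 occupy positions 7–8 → each gets rank 7.
Control values → pooled ranks: 6.4→2, 6.4→2, 6.7→1, 4.4→7, 4.5→6
Rank sum = 2 + 2 + 1 + 7 + 6 = 18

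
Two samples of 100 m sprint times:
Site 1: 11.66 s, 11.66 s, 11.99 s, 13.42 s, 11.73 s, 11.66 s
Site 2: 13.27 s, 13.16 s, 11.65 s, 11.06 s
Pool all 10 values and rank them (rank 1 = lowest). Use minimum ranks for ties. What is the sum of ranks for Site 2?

Sorted (ascending): 11.06, 11.65, 11.66, 11.66, 11.66, 11.73, 11.99, 13.16, 13.27, 13.42
The 3 values of 11.66 occupy positions 3–5 → each gets rank 3.
Site 2 values → pooled ranks: 13.27→9, 13.16→8, 11.65→2, 11.06→1
Rank sum = 9 + 8 + 2 + 1 = 20

20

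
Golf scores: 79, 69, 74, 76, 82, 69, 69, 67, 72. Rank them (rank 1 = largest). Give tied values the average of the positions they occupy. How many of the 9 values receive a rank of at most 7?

8

Sorted (descending): 82, 79, 76, 74, 72, 69, 69, 69, 67
The 3 values of 69 occupy positions 6–8 → average rank 7.
Ranks ≤ 7: {1, 2, 3, 4, 5, 7, 7, 7} → 8 values.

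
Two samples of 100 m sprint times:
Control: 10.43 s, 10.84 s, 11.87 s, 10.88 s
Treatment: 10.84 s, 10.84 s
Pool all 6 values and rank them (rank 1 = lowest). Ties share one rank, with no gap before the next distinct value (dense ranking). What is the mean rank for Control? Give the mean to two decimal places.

2.50

Sorted (ascending): 10.43, 10.84, 10.84, 10.84, 10.88, 11.87
The 3 values of 10.84 share dense rank 2.
Remaining distinct values take the next consecutive integers.
Control values → pooled ranks: 10.43→1, 10.84→2, 11.87→4, 10.88→3
Mean rank = (1 + 2 + 4 + 3) / 4 = 2.50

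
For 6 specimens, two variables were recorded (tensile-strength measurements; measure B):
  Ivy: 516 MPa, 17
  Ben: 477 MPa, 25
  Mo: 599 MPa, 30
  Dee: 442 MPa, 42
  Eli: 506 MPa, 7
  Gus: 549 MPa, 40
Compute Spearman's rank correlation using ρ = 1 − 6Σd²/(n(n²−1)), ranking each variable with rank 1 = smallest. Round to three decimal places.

Ranks of variable 1: 4, 2, 6, 1, 3, 5
Ranks of variable 2: 2, 3, 4, 6, 1, 5
d = r₁ − r₂: 2, -1, 2, -5, 2, 0
d²: 4, 1, 4, 25, 4, 0; Σd² = 38
ρ = 1 − 6·38/(6·35) = 1 − 228/210 = -0.086

-0.086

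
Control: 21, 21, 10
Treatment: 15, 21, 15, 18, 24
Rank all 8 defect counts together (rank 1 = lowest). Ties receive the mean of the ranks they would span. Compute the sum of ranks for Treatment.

23

Sorted (ascending): 10, 15, 15, 18, 21, 21, 21, 24
The 2 values of 15 occupy positions 2–3 → average rank (2+3)/2 = 2.5.
The 3 values of 21 occupy positions 5–7 → average rank 6.
Treatment values → pooled ranks: 15→2.5, 21→6, 15→2.5, 18→4, 24→8
Rank sum = 2.5 + 6 + 2.5 + 4 + 8 = 23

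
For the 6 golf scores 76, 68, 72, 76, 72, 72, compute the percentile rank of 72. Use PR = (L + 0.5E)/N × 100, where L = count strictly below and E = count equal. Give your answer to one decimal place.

N = 6.
Strictly below 72: 1. Equal to 72: 3.
PR = (1 + 0.5·3)/6 × 100 = 41.7

41.7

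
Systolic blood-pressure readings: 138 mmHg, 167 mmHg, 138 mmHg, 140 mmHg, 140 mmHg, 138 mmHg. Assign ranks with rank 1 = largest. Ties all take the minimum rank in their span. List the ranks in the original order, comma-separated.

4, 1, 4, 2, 2, 4

Sorted (descending): 167, 140, 140, 138, 138, 138
The 2 values of 140 occupy positions 2–3 → each gets rank 2.
The 3 values of 138 occupy positions 4–6 → each gets rank 4.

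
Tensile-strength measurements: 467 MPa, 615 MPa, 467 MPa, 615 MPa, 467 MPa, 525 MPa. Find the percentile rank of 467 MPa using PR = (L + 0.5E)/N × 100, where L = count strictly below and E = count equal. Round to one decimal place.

25.0

N = 6.
Strictly below 467: 0. Equal to 467: 3.
PR = (0 + 0.5·3)/6 × 100 = 25.0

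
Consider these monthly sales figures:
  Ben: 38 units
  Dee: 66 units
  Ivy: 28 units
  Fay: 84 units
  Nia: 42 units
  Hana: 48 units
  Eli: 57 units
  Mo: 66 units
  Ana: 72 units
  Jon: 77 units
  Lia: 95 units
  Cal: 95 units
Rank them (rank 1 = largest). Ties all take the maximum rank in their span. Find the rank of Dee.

7

Sorted (descending): 95, 95, 84, 77, 72, 66, 66, 57, 48, 42, 38, 28
The 2 values of 95 occupy positions 1–2 → each gets rank 2.
The 2 values of 66 occupy positions 6–7 → each gets rank 7.
Dee has value 66 units → rank 7.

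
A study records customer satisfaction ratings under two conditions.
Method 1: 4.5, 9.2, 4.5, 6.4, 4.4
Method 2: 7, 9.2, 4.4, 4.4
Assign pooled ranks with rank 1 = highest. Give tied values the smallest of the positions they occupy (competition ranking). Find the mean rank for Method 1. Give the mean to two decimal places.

4.40

Sorted (descending): 9.2, 9.2, 7, 6.4, 4.5, 4.5, 4.4, 4.4, 4.4
The 2 values of 9.2 occupy positions 1–2 → each gets rank 1.
The 2 values of 4.5 occupy positions 5–6 → each gets rank 5.
The 3 values of 4.4 occupy positions 7–9 → each gets rank 7.
Method 1 values → pooled ranks: 4.5→5, 9.2→1, 4.5→5, 6.4→4, 4.4→7
Mean rank = (5 + 1 + 5 + 4 + 7) / 5 = 4.40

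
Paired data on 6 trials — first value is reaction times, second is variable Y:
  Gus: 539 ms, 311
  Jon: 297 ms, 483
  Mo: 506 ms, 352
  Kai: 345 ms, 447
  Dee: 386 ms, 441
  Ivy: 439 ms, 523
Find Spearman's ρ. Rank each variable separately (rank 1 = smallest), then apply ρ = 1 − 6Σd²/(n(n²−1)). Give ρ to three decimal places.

-0.657

Ranks of variable 1: 6, 1, 5, 2, 3, 4
Ranks of variable 2: 1, 5, 2, 4, 3, 6
d = r₁ − r₂: 5, -4, 3, -2, 0, -2
d²: 25, 16, 9, 4, 0, 4; Σd² = 58
ρ = 1 − 6·58/(6·35) = 1 − 348/210 = -0.657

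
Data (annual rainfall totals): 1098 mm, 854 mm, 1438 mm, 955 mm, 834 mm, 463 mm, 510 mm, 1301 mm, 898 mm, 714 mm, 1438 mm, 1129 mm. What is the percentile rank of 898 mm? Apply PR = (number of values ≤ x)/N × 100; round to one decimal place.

N = 12.
Strictly below 898: 5. Equal to 898: 1.
PR = 6/12 × 100 = 50.0

50.0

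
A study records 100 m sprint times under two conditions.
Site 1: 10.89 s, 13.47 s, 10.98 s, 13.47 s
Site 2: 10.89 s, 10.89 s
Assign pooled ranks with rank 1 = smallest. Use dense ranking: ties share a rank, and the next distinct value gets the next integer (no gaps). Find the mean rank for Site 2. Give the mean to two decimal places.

Sorted (ascending): 10.89, 10.89, 10.89, 10.98, 13.47, 13.47
The 3 values of 10.89 share dense rank 1.
The 2 values of 13.47 share dense rank 3.
Remaining distinct values take the next consecutive integers.
Site 2 values → pooled ranks: 10.89→1, 10.89→1
Mean rank = (1 + 1) / 2 = 1.00

1.00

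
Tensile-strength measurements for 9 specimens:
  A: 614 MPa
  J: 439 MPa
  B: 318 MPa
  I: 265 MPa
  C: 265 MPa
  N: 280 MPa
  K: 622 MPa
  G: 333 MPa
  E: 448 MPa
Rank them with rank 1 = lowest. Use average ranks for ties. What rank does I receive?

Sorted (ascending): 265, 265, 280, 318, 333, 439, 448, 614, 622
The 2 values of 265 occupy positions 1–2 → average rank (1+2)/2 = 1.5.
I has value 265 MPa → rank 1.5.

1.5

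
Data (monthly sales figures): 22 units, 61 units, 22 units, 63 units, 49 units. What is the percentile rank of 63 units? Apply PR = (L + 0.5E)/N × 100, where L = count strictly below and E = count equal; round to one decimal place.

90.0

N = 5.
Strictly below 63: 4. Equal to 63: 1.
PR = (4 + 0.5·1)/5 × 100 = 90.0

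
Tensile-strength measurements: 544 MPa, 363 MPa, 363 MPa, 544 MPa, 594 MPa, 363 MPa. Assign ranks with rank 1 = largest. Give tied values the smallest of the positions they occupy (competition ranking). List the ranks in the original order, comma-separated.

2, 4, 4, 2, 1, 4

Sorted (descending): 594, 544, 544, 363, 363, 363
The 2 values of 544 occupy positions 2–3 → each gets rank 2.
The 3 values of 363 occupy positions 4–6 → each gets rank 4.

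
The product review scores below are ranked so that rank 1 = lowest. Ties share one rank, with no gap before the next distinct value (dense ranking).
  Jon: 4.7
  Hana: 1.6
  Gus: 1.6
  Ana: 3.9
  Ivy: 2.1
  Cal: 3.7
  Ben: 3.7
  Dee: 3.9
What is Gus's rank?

Sorted (ascending): 1.6, 1.6, 2.1, 3.7, 3.7, 3.9, 3.9, 4.7
The 2 values of 1.6 share dense rank 1.
The 2 values of 3.7 share dense rank 3.
The 2 values of 3.9 share dense rank 4.
Remaining distinct values take the next consecutive integers.
Gus has value 1.6 → rank 1.

1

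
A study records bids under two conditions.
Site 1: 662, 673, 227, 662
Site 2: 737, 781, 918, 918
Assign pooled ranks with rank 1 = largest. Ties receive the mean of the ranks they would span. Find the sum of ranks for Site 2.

10

Sorted (descending): 918, 918, 781, 737, 673, 662, 662, 227
The 2 values of 918 occupy positions 1–2 → average rank (1+2)/2 = 1.5.
The 2 values of 662 occupy positions 6–7 → average rank (6+7)/2 = 6.5.
Site 2 values → pooled ranks: 737→4, 781→3, 918→1.5, 918→1.5
Rank sum = 4 + 3 + 1.5 + 1.5 = 10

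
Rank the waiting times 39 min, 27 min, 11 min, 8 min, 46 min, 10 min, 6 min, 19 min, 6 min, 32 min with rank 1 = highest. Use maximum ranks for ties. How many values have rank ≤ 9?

Sorted (descending): 46, 39, 32, 27, 19, 11, 10, 8, 6, 6
The 2 values of 6 occupy positions 9–10 → each gets rank 10.
Ranks ≤ 9: {1, 2, 3, 4, 5, 6, 7, 8} → 8 values.

8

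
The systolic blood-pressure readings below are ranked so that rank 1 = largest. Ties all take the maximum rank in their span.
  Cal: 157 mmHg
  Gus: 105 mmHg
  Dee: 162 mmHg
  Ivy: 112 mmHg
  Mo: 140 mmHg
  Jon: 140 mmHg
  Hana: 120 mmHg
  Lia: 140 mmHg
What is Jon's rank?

5

Sorted (descending): 162, 157, 140, 140, 140, 120, 112, 105
The 3 values of 140 occupy positions 3–5 → each gets rank 5.
Jon has value 140 mmHg → rank 5.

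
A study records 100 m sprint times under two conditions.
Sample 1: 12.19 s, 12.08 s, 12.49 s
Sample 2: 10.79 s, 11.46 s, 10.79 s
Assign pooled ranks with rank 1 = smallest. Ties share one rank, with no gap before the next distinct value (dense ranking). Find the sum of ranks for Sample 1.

12

Sorted (ascending): 10.79, 10.79, 11.46, 12.08, 12.19, 12.49
The 2 values of 10.79 share dense rank 1.
Remaining distinct values take the next consecutive integers.
Sample 1 values → pooled ranks: 12.19→4, 12.08→3, 12.49→5
Rank sum = 4 + 3 + 5 = 12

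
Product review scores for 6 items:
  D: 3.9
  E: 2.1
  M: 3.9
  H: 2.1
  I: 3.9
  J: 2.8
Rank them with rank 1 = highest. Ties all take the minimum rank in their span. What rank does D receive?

1

Sorted (descending): 3.9, 3.9, 3.9, 2.8, 2.1, 2.1
The 3 values of 3.9 occupy positions 1–3 → each gets rank 1.
The 2 values of 2.1 occupy positions 5–6 → each gets rank 5.
D has value 3.9 → rank 1.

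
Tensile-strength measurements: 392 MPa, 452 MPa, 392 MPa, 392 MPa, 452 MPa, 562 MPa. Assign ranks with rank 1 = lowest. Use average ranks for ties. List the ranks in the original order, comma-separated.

2, 4.5, 2, 2, 4.5, 6

Sorted (ascending): 392, 392, 392, 452, 452, 562
The 3 values of 392 occupy positions 1–3 → average rank 2.
The 2 values of 452 occupy positions 4–5 → average rank (4+5)/2 = 4.5.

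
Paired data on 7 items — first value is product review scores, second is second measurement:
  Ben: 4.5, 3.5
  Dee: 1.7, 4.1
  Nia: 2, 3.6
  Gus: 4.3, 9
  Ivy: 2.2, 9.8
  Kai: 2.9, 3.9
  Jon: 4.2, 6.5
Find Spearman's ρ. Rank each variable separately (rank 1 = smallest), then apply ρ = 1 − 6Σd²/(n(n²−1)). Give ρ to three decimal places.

Ranks of variable 1: 7, 1, 2, 6, 3, 4, 5
Ranks of variable 2: 1, 4, 2, 6, 7, 3, 5
d = r₁ − r₂: 6, -3, 0, 0, -4, 1, 0
d²: 36, 9, 0, 0, 16, 1, 0; Σd² = 62
ρ = 1 − 6·62/(7·48) = 1 − 372/336 = -0.107

-0.107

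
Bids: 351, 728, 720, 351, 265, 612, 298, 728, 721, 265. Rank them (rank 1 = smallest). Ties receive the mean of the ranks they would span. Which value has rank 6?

612

Sorted (ascending): 265, 265, 298, 351, 351, 612, 720, 721, 728, 728
The 2 values of 265 occupy positions 1–2 → average rank (1+2)/2 = 1.5.
The 2 values of 351 occupy positions 4–5 → average rank (4+5)/2 = 4.5.
The 2 values of 728 occupy positions 9–10 → average rank (9+10)/2 = 9.5.
Rank 6 → value 612.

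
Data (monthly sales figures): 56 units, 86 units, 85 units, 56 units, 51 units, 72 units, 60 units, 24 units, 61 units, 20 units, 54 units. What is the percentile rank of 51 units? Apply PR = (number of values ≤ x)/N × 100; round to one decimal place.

N = 11.
Strictly below 51: 2. Equal to 51: 1.
PR = 3/11 × 100 = 27.3

27.3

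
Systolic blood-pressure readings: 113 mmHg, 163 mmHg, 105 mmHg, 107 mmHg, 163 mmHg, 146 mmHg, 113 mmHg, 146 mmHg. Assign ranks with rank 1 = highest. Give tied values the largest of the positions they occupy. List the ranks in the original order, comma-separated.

Sorted (descending): 163, 163, 146, 146, 113, 113, 107, 105
The 2 values of 163 occupy positions 1–2 → each gets rank 2.
The 2 values of 146 occupy positions 3–4 → each gets rank 4.
The 2 values of 113 occupy positions 5–6 → each gets rank 6.

6, 2, 8, 7, 2, 4, 6, 4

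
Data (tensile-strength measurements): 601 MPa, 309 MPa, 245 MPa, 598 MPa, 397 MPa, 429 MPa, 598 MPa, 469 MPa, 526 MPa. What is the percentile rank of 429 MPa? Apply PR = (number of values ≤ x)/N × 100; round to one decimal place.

N = 9.
Strictly below 429: 3. Equal to 429: 1.
PR = 4/9 × 100 = 44.4

44.4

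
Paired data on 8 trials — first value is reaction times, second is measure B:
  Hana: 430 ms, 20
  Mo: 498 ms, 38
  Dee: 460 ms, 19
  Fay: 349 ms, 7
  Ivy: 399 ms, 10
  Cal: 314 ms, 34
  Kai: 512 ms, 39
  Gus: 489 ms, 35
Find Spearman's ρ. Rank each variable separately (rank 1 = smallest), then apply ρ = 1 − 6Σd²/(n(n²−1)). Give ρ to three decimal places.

0.738

Ranks of variable 1: 4, 7, 5, 2, 3, 1, 8, 6
Ranks of variable 2: 4, 7, 3, 1, 2, 5, 8, 6
d = r₁ − r₂: 0, 0, 2, 1, 1, -4, 0, 0
d²: 0, 0, 4, 1, 1, 16, 0, 0; Σd² = 22
ρ = 1 − 6·22/(8·63) = 1 − 132/504 = 0.738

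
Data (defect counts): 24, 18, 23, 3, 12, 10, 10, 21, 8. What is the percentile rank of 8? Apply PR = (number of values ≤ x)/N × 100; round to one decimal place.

22.2

N = 9.
Strictly below 8: 1. Equal to 8: 1.
PR = 2/9 × 100 = 22.2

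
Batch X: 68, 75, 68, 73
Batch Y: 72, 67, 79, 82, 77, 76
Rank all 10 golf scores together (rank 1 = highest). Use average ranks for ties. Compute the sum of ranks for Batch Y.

Sorted (descending): 82, 79, 77, 76, 75, 73, 72, 68, 68, 67
The 2 values of 68 occupy positions 8–9 → average rank (8+9)/2 = 8.5.
Batch Y values → pooled ranks: 72→7, 67→10, 79→2, 82→1, 77→3, 76→4
Rank sum = 7 + 10 + 2 + 1 + 3 + 4 = 27

27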